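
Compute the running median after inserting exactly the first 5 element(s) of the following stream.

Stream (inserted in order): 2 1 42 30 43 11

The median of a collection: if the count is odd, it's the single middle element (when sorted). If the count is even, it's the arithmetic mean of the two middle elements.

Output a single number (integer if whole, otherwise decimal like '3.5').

Answer: 30

Derivation:
Step 1: insert 2 -> lo=[2] (size 1, max 2) hi=[] (size 0) -> median=2
Step 2: insert 1 -> lo=[1] (size 1, max 1) hi=[2] (size 1, min 2) -> median=1.5
Step 3: insert 42 -> lo=[1, 2] (size 2, max 2) hi=[42] (size 1, min 42) -> median=2
Step 4: insert 30 -> lo=[1, 2] (size 2, max 2) hi=[30, 42] (size 2, min 30) -> median=16
Step 5: insert 43 -> lo=[1, 2, 30] (size 3, max 30) hi=[42, 43] (size 2, min 42) -> median=30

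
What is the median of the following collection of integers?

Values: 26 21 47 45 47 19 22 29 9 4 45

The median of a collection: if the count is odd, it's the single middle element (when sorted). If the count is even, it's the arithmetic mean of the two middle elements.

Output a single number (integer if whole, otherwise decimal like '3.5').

Answer: 26

Derivation:
Step 1: insert 26 -> lo=[26] (size 1, max 26) hi=[] (size 0) -> median=26
Step 2: insert 21 -> lo=[21] (size 1, max 21) hi=[26] (size 1, min 26) -> median=23.5
Step 3: insert 47 -> lo=[21, 26] (size 2, max 26) hi=[47] (size 1, min 47) -> median=26
Step 4: insert 45 -> lo=[21, 26] (size 2, max 26) hi=[45, 47] (size 2, min 45) -> median=35.5
Step 5: insert 47 -> lo=[21, 26, 45] (size 3, max 45) hi=[47, 47] (size 2, min 47) -> median=45
Step 6: insert 19 -> lo=[19, 21, 26] (size 3, max 26) hi=[45, 47, 47] (size 3, min 45) -> median=35.5
Step 7: insert 22 -> lo=[19, 21, 22, 26] (size 4, max 26) hi=[45, 47, 47] (size 3, min 45) -> median=26
Step 8: insert 29 -> lo=[19, 21, 22, 26] (size 4, max 26) hi=[29, 45, 47, 47] (size 4, min 29) -> median=27.5
Step 9: insert 9 -> lo=[9, 19, 21, 22, 26] (size 5, max 26) hi=[29, 45, 47, 47] (size 4, min 29) -> median=26
Step 10: insert 4 -> lo=[4, 9, 19, 21, 22] (size 5, max 22) hi=[26, 29, 45, 47, 47] (size 5, min 26) -> median=24
Step 11: insert 45 -> lo=[4, 9, 19, 21, 22, 26] (size 6, max 26) hi=[29, 45, 45, 47, 47] (size 5, min 29) -> median=26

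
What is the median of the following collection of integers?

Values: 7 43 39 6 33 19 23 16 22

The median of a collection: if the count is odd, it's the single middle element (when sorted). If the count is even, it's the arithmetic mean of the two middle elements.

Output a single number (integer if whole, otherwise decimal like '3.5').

Step 1: insert 7 -> lo=[7] (size 1, max 7) hi=[] (size 0) -> median=7
Step 2: insert 43 -> lo=[7] (size 1, max 7) hi=[43] (size 1, min 43) -> median=25
Step 3: insert 39 -> lo=[7, 39] (size 2, max 39) hi=[43] (size 1, min 43) -> median=39
Step 4: insert 6 -> lo=[6, 7] (size 2, max 7) hi=[39, 43] (size 2, min 39) -> median=23
Step 5: insert 33 -> lo=[6, 7, 33] (size 3, max 33) hi=[39, 43] (size 2, min 39) -> median=33
Step 6: insert 19 -> lo=[6, 7, 19] (size 3, max 19) hi=[33, 39, 43] (size 3, min 33) -> median=26
Step 7: insert 23 -> lo=[6, 7, 19, 23] (size 4, max 23) hi=[33, 39, 43] (size 3, min 33) -> median=23
Step 8: insert 16 -> lo=[6, 7, 16, 19] (size 4, max 19) hi=[23, 33, 39, 43] (size 4, min 23) -> median=21
Step 9: insert 22 -> lo=[6, 7, 16, 19, 22] (size 5, max 22) hi=[23, 33, 39, 43] (size 4, min 23) -> median=22

Answer: 22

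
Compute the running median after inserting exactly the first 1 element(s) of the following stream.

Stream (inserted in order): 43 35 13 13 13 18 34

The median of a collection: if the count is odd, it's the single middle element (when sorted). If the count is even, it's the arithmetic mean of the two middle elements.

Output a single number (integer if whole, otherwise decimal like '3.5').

Step 1: insert 43 -> lo=[43] (size 1, max 43) hi=[] (size 0) -> median=43

Answer: 43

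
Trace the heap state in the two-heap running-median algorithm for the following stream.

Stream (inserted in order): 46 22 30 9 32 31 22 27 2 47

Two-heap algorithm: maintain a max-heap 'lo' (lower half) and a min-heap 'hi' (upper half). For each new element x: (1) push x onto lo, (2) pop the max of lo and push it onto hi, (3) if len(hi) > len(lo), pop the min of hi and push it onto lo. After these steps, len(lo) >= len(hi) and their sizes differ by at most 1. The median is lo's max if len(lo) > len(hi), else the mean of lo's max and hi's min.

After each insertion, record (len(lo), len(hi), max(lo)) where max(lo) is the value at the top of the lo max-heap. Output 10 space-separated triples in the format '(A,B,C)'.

Step 1: insert 46 -> lo=[46] hi=[] -> (len(lo)=1, len(hi)=0, max(lo)=46)
Step 2: insert 22 -> lo=[22] hi=[46] -> (len(lo)=1, len(hi)=1, max(lo)=22)
Step 3: insert 30 -> lo=[22, 30] hi=[46] -> (len(lo)=2, len(hi)=1, max(lo)=30)
Step 4: insert 9 -> lo=[9, 22] hi=[30, 46] -> (len(lo)=2, len(hi)=2, max(lo)=22)
Step 5: insert 32 -> lo=[9, 22, 30] hi=[32, 46] -> (len(lo)=3, len(hi)=2, max(lo)=30)
Step 6: insert 31 -> lo=[9, 22, 30] hi=[31, 32, 46] -> (len(lo)=3, len(hi)=3, max(lo)=30)
Step 7: insert 22 -> lo=[9, 22, 22, 30] hi=[31, 32, 46] -> (len(lo)=4, len(hi)=3, max(lo)=30)
Step 8: insert 27 -> lo=[9, 22, 22, 27] hi=[30, 31, 32, 46] -> (len(lo)=4, len(hi)=4, max(lo)=27)
Step 9: insert 2 -> lo=[2, 9, 22, 22, 27] hi=[30, 31, 32, 46] -> (len(lo)=5, len(hi)=4, max(lo)=27)
Step 10: insert 47 -> lo=[2, 9, 22, 22, 27] hi=[30, 31, 32, 46, 47] -> (len(lo)=5, len(hi)=5, max(lo)=27)

Answer: (1,0,46) (1,1,22) (2,1,30) (2,2,22) (3,2,30) (3,3,30) (4,3,30) (4,4,27) (5,4,27) (5,5,27)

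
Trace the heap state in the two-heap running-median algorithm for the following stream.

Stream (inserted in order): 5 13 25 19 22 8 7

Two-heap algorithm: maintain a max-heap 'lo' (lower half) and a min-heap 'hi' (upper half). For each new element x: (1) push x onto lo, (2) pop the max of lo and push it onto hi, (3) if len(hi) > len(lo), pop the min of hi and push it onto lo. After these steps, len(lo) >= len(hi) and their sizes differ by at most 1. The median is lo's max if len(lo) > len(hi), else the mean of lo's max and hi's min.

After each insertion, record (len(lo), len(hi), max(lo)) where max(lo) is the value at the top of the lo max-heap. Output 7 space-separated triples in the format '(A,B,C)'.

Step 1: insert 5 -> lo=[5] hi=[] -> (len(lo)=1, len(hi)=0, max(lo)=5)
Step 2: insert 13 -> lo=[5] hi=[13] -> (len(lo)=1, len(hi)=1, max(lo)=5)
Step 3: insert 25 -> lo=[5, 13] hi=[25] -> (len(lo)=2, len(hi)=1, max(lo)=13)
Step 4: insert 19 -> lo=[5, 13] hi=[19, 25] -> (len(lo)=2, len(hi)=2, max(lo)=13)
Step 5: insert 22 -> lo=[5, 13, 19] hi=[22, 25] -> (len(lo)=3, len(hi)=2, max(lo)=19)
Step 6: insert 8 -> lo=[5, 8, 13] hi=[19, 22, 25] -> (len(lo)=3, len(hi)=3, max(lo)=13)
Step 7: insert 7 -> lo=[5, 7, 8, 13] hi=[19, 22, 25] -> (len(lo)=4, len(hi)=3, max(lo)=13)

Answer: (1,0,5) (1,1,5) (2,1,13) (2,2,13) (3,2,19) (3,3,13) (4,3,13)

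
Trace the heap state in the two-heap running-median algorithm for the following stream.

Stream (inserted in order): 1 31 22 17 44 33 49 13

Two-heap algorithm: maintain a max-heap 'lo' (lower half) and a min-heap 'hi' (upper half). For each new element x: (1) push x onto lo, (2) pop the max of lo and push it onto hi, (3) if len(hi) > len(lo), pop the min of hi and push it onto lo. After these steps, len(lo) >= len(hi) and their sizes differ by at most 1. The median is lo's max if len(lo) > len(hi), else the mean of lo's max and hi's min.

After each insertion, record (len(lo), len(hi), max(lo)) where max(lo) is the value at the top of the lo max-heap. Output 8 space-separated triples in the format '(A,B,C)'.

Answer: (1,0,1) (1,1,1) (2,1,22) (2,2,17) (3,2,22) (3,3,22) (4,3,31) (4,4,22)

Derivation:
Step 1: insert 1 -> lo=[1] hi=[] -> (len(lo)=1, len(hi)=0, max(lo)=1)
Step 2: insert 31 -> lo=[1] hi=[31] -> (len(lo)=1, len(hi)=1, max(lo)=1)
Step 3: insert 22 -> lo=[1, 22] hi=[31] -> (len(lo)=2, len(hi)=1, max(lo)=22)
Step 4: insert 17 -> lo=[1, 17] hi=[22, 31] -> (len(lo)=2, len(hi)=2, max(lo)=17)
Step 5: insert 44 -> lo=[1, 17, 22] hi=[31, 44] -> (len(lo)=3, len(hi)=2, max(lo)=22)
Step 6: insert 33 -> lo=[1, 17, 22] hi=[31, 33, 44] -> (len(lo)=3, len(hi)=3, max(lo)=22)
Step 7: insert 49 -> lo=[1, 17, 22, 31] hi=[33, 44, 49] -> (len(lo)=4, len(hi)=3, max(lo)=31)
Step 8: insert 13 -> lo=[1, 13, 17, 22] hi=[31, 33, 44, 49] -> (len(lo)=4, len(hi)=4, max(lo)=22)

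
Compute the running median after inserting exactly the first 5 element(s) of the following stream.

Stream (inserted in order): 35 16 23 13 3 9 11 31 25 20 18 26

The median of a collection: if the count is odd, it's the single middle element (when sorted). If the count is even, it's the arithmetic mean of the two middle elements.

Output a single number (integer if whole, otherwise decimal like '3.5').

Step 1: insert 35 -> lo=[35] (size 1, max 35) hi=[] (size 0) -> median=35
Step 2: insert 16 -> lo=[16] (size 1, max 16) hi=[35] (size 1, min 35) -> median=25.5
Step 3: insert 23 -> lo=[16, 23] (size 2, max 23) hi=[35] (size 1, min 35) -> median=23
Step 4: insert 13 -> lo=[13, 16] (size 2, max 16) hi=[23, 35] (size 2, min 23) -> median=19.5
Step 5: insert 3 -> lo=[3, 13, 16] (size 3, max 16) hi=[23, 35] (size 2, min 23) -> median=16

Answer: 16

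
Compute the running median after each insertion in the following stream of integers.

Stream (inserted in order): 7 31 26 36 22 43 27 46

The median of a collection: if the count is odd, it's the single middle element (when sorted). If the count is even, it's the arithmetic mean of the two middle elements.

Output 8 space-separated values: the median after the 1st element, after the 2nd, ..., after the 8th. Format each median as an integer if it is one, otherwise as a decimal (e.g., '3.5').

Step 1: insert 7 -> lo=[7] (size 1, max 7) hi=[] (size 0) -> median=7
Step 2: insert 31 -> lo=[7] (size 1, max 7) hi=[31] (size 1, min 31) -> median=19
Step 3: insert 26 -> lo=[7, 26] (size 2, max 26) hi=[31] (size 1, min 31) -> median=26
Step 4: insert 36 -> lo=[7, 26] (size 2, max 26) hi=[31, 36] (size 2, min 31) -> median=28.5
Step 5: insert 22 -> lo=[7, 22, 26] (size 3, max 26) hi=[31, 36] (size 2, min 31) -> median=26
Step 6: insert 43 -> lo=[7, 22, 26] (size 3, max 26) hi=[31, 36, 43] (size 3, min 31) -> median=28.5
Step 7: insert 27 -> lo=[7, 22, 26, 27] (size 4, max 27) hi=[31, 36, 43] (size 3, min 31) -> median=27
Step 8: insert 46 -> lo=[7, 22, 26, 27] (size 4, max 27) hi=[31, 36, 43, 46] (size 4, min 31) -> median=29

Answer: 7 19 26 28.5 26 28.5 27 29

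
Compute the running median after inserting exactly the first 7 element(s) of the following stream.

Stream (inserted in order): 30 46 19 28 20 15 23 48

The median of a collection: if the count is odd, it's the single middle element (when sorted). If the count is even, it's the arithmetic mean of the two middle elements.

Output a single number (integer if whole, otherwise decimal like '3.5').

Answer: 23

Derivation:
Step 1: insert 30 -> lo=[30] (size 1, max 30) hi=[] (size 0) -> median=30
Step 2: insert 46 -> lo=[30] (size 1, max 30) hi=[46] (size 1, min 46) -> median=38
Step 3: insert 19 -> lo=[19, 30] (size 2, max 30) hi=[46] (size 1, min 46) -> median=30
Step 4: insert 28 -> lo=[19, 28] (size 2, max 28) hi=[30, 46] (size 2, min 30) -> median=29
Step 5: insert 20 -> lo=[19, 20, 28] (size 3, max 28) hi=[30, 46] (size 2, min 30) -> median=28
Step 6: insert 15 -> lo=[15, 19, 20] (size 3, max 20) hi=[28, 30, 46] (size 3, min 28) -> median=24
Step 7: insert 23 -> lo=[15, 19, 20, 23] (size 4, max 23) hi=[28, 30, 46] (size 3, min 28) -> median=23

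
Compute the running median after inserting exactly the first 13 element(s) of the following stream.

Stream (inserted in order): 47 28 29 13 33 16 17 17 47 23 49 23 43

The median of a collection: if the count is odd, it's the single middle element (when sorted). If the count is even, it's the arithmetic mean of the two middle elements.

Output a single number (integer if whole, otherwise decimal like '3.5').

Step 1: insert 47 -> lo=[47] (size 1, max 47) hi=[] (size 0) -> median=47
Step 2: insert 28 -> lo=[28] (size 1, max 28) hi=[47] (size 1, min 47) -> median=37.5
Step 3: insert 29 -> lo=[28, 29] (size 2, max 29) hi=[47] (size 1, min 47) -> median=29
Step 4: insert 13 -> lo=[13, 28] (size 2, max 28) hi=[29, 47] (size 2, min 29) -> median=28.5
Step 5: insert 33 -> lo=[13, 28, 29] (size 3, max 29) hi=[33, 47] (size 2, min 33) -> median=29
Step 6: insert 16 -> lo=[13, 16, 28] (size 3, max 28) hi=[29, 33, 47] (size 3, min 29) -> median=28.5
Step 7: insert 17 -> lo=[13, 16, 17, 28] (size 4, max 28) hi=[29, 33, 47] (size 3, min 29) -> median=28
Step 8: insert 17 -> lo=[13, 16, 17, 17] (size 4, max 17) hi=[28, 29, 33, 47] (size 4, min 28) -> median=22.5
Step 9: insert 47 -> lo=[13, 16, 17, 17, 28] (size 5, max 28) hi=[29, 33, 47, 47] (size 4, min 29) -> median=28
Step 10: insert 23 -> lo=[13, 16, 17, 17, 23] (size 5, max 23) hi=[28, 29, 33, 47, 47] (size 5, min 28) -> median=25.5
Step 11: insert 49 -> lo=[13, 16, 17, 17, 23, 28] (size 6, max 28) hi=[29, 33, 47, 47, 49] (size 5, min 29) -> median=28
Step 12: insert 23 -> lo=[13, 16, 17, 17, 23, 23] (size 6, max 23) hi=[28, 29, 33, 47, 47, 49] (size 6, min 28) -> median=25.5
Step 13: insert 43 -> lo=[13, 16, 17, 17, 23, 23, 28] (size 7, max 28) hi=[29, 33, 43, 47, 47, 49] (size 6, min 29) -> median=28

Answer: 28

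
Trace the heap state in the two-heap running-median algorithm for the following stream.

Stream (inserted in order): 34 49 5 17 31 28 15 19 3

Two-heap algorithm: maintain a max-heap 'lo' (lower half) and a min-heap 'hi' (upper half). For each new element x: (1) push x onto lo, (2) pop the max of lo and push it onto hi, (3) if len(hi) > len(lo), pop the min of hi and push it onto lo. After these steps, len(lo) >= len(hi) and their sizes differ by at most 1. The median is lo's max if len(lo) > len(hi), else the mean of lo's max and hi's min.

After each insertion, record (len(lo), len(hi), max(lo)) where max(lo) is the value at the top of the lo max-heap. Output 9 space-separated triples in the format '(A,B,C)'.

Answer: (1,0,34) (1,1,34) (2,1,34) (2,2,17) (3,2,31) (3,3,28) (4,3,28) (4,4,19) (5,4,19)

Derivation:
Step 1: insert 34 -> lo=[34] hi=[] -> (len(lo)=1, len(hi)=0, max(lo)=34)
Step 2: insert 49 -> lo=[34] hi=[49] -> (len(lo)=1, len(hi)=1, max(lo)=34)
Step 3: insert 5 -> lo=[5, 34] hi=[49] -> (len(lo)=2, len(hi)=1, max(lo)=34)
Step 4: insert 17 -> lo=[5, 17] hi=[34, 49] -> (len(lo)=2, len(hi)=2, max(lo)=17)
Step 5: insert 31 -> lo=[5, 17, 31] hi=[34, 49] -> (len(lo)=3, len(hi)=2, max(lo)=31)
Step 6: insert 28 -> lo=[5, 17, 28] hi=[31, 34, 49] -> (len(lo)=3, len(hi)=3, max(lo)=28)
Step 7: insert 15 -> lo=[5, 15, 17, 28] hi=[31, 34, 49] -> (len(lo)=4, len(hi)=3, max(lo)=28)
Step 8: insert 19 -> lo=[5, 15, 17, 19] hi=[28, 31, 34, 49] -> (len(lo)=4, len(hi)=4, max(lo)=19)
Step 9: insert 3 -> lo=[3, 5, 15, 17, 19] hi=[28, 31, 34, 49] -> (len(lo)=5, len(hi)=4, max(lo)=19)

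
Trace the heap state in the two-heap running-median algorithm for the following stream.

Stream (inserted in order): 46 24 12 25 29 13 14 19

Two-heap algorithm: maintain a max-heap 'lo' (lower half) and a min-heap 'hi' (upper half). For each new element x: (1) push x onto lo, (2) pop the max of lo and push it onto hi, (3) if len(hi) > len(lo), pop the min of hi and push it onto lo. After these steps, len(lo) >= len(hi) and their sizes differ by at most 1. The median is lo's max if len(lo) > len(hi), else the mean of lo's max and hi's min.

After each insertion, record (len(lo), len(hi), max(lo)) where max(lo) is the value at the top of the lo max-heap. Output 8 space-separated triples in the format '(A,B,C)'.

Answer: (1,0,46) (1,1,24) (2,1,24) (2,2,24) (3,2,25) (3,3,24) (4,3,24) (4,4,19)

Derivation:
Step 1: insert 46 -> lo=[46] hi=[] -> (len(lo)=1, len(hi)=0, max(lo)=46)
Step 2: insert 24 -> lo=[24] hi=[46] -> (len(lo)=1, len(hi)=1, max(lo)=24)
Step 3: insert 12 -> lo=[12, 24] hi=[46] -> (len(lo)=2, len(hi)=1, max(lo)=24)
Step 4: insert 25 -> lo=[12, 24] hi=[25, 46] -> (len(lo)=2, len(hi)=2, max(lo)=24)
Step 5: insert 29 -> lo=[12, 24, 25] hi=[29, 46] -> (len(lo)=3, len(hi)=2, max(lo)=25)
Step 6: insert 13 -> lo=[12, 13, 24] hi=[25, 29, 46] -> (len(lo)=3, len(hi)=3, max(lo)=24)
Step 7: insert 14 -> lo=[12, 13, 14, 24] hi=[25, 29, 46] -> (len(lo)=4, len(hi)=3, max(lo)=24)
Step 8: insert 19 -> lo=[12, 13, 14, 19] hi=[24, 25, 29, 46] -> (len(lo)=4, len(hi)=4, max(lo)=19)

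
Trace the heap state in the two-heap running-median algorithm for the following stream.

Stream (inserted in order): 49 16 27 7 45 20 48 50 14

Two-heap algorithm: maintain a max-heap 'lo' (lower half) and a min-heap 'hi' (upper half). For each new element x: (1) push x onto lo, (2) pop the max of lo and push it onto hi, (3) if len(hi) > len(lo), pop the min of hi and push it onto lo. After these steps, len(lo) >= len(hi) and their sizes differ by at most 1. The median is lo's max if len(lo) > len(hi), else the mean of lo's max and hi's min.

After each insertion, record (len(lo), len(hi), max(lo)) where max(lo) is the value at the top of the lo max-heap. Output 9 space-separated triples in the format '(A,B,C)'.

Step 1: insert 49 -> lo=[49] hi=[] -> (len(lo)=1, len(hi)=0, max(lo)=49)
Step 2: insert 16 -> lo=[16] hi=[49] -> (len(lo)=1, len(hi)=1, max(lo)=16)
Step 3: insert 27 -> lo=[16, 27] hi=[49] -> (len(lo)=2, len(hi)=1, max(lo)=27)
Step 4: insert 7 -> lo=[7, 16] hi=[27, 49] -> (len(lo)=2, len(hi)=2, max(lo)=16)
Step 5: insert 45 -> lo=[7, 16, 27] hi=[45, 49] -> (len(lo)=3, len(hi)=2, max(lo)=27)
Step 6: insert 20 -> lo=[7, 16, 20] hi=[27, 45, 49] -> (len(lo)=3, len(hi)=3, max(lo)=20)
Step 7: insert 48 -> lo=[7, 16, 20, 27] hi=[45, 48, 49] -> (len(lo)=4, len(hi)=3, max(lo)=27)
Step 8: insert 50 -> lo=[7, 16, 20, 27] hi=[45, 48, 49, 50] -> (len(lo)=4, len(hi)=4, max(lo)=27)
Step 9: insert 14 -> lo=[7, 14, 16, 20, 27] hi=[45, 48, 49, 50] -> (len(lo)=5, len(hi)=4, max(lo)=27)

Answer: (1,0,49) (1,1,16) (2,1,27) (2,2,16) (3,2,27) (3,3,20) (4,3,27) (4,4,27) (5,4,27)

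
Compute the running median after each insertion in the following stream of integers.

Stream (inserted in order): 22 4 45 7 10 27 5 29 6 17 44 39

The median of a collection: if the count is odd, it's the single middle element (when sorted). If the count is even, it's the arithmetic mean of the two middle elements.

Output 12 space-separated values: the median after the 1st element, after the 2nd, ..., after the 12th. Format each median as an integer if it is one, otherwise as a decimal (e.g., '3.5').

Step 1: insert 22 -> lo=[22] (size 1, max 22) hi=[] (size 0) -> median=22
Step 2: insert 4 -> lo=[4] (size 1, max 4) hi=[22] (size 1, min 22) -> median=13
Step 3: insert 45 -> lo=[4, 22] (size 2, max 22) hi=[45] (size 1, min 45) -> median=22
Step 4: insert 7 -> lo=[4, 7] (size 2, max 7) hi=[22, 45] (size 2, min 22) -> median=14.5
Step 5: insert 10 -> lo=[4, 7, 10] (size 3, max 10) hi=[22, 45] (size 2, min 22) -> median=10
Step 6: insert 27 -> lo=[4, 7, 10] (size 3, max 10) hi=[22, 27, 45] (size 3, min 22) -> median=16
Step 7: insert 5 -> lo=[4, 5, 7, 10] (size 4, max 10) hi=[22, 27, 45] (size 3, min 22) -> median=10
Step 8: insert 29 -> lo=[4, 5, 7, 10] (size 4, max 10) hi=[22, 27, 29, 45] (size 4, min 22) -> median=16
Step 9: insert 6 -> lo=[4, 5, 6, 7, 10] (size 5, max 10) hi=[22, 27, 29, 45] (size 4, min 22) -> median=10
Step 10: insert 17 -> lo=[4, 5, 6, 7, 10] (size 5, max 10) hi=[17, 22, 27, 29, 45] (size 5, min 17) -> median=13.5
Step 11: insert 44 -> lo=[4, 5, 6, 7, 10, 17] (size 6, max 17) hi=[22, 27, 29, 44, 45] (size 5, min 22) -> median=17
Step 12: insert 39 -> lo=[4, 5, 6, 7, 10, 17] (size 6, max 17) hi=[22, 27, 29, 39, 44, 45] (size 6, min 22) -> median=19.5

Answer: 22 13 22 14.5 10 16 10 16 10 13.5 17 19.5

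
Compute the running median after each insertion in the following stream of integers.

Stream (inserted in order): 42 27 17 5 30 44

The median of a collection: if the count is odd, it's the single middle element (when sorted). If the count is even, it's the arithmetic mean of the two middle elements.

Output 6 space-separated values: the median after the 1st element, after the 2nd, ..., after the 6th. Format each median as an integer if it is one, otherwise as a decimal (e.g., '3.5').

Answer: 42 34.5 27 22 27 28.5

Derivation:
Step 1: insert 42 -> lo=[42] (size 1, max 42) hi=[] (size 0) -> median=42
Step 2: insert 27 -> lo=[27] (size 1, max 27) hi=[42] (size 1, min 42) -> median=34.5
Step 3: insert 17 -> lo=[17, 27] (size 2, max 27) hi=[42] (size 1, min 42) -> median=27
Step 4: insert 5 -> lo=[5, 17] (size 2, max 17) hi=[27, 42] (size 2, min 27) -> median=22
Step 5: insert 30 -> lo=[5, 17, 27] (size 3, max 27) hi=[30, 42] (size 2, min 30) -> median=27
Step 6: insert 44 -> lo=[5, 17, 27] (size 3, max 27) hi=[30, 42, 44] (size 3, min 30) -> median=28.5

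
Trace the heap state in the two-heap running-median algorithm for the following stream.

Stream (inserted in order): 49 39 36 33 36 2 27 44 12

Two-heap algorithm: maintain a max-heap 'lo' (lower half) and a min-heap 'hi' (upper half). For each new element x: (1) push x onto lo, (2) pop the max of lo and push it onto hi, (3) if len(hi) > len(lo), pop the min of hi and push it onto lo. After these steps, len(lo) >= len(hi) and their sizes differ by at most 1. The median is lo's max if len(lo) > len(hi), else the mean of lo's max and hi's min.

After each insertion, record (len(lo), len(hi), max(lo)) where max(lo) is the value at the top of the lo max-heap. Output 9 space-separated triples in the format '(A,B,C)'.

Step 1: insert 49 -> lo=[49] hi=[] -> (len(lo)=1, len(hi)=0, max(lo)=49)
Step 2: insert 39 -> lo=[39] hi=[49] -> (len(lo)=1, len(hi)=1, max(lo)=39)
Step 3: insert 36 -> lo=[36, 39] hi=[49] -> (len(lo)=2, len(hi)=1, max(lo)=39)
Step 4: insert 33 -> lo=[33, 36] hi=[39, 49] -> (len(lo)=2, len(hi)=2, max(lo)=36)
Step 5: insert 36 -> lo=[33, 36, 36] hi=[39, 49] -> (len(lo)=3, len(hi)=2, max(lo)=36)
Step 6: insert 2 -> lo=[2, 33, 36] hi=[36, 39, 49] -> (len(lo)=3, len(hi)=3, max(lo)=36)
Step 7: insert 27 -> lo=[2, 27, 33, 36] hi=[36, 39, 49] -> (len(lo)=4, len(hi)=3, max(lo)=36)
Step 8: insert 44 -> lo=[2, 27, 33, 36] hi=[36, 39, 44, 49] -> (len(lo)=4, len(hi)=4, max(lo)=36)
Step 9: insert 12 -> lo=[2, 12, 27, 33, 36] hi=[36, 39, 44, 49] -> (len(lo)=5, len(hi)=4, max(lo)=36)

Answer: (1,0,49) (1,1,39) (2,1,39) (2,2,36) (3,2,36) (3,3,36) (4,3,36) (4,4,36) (5,4,36)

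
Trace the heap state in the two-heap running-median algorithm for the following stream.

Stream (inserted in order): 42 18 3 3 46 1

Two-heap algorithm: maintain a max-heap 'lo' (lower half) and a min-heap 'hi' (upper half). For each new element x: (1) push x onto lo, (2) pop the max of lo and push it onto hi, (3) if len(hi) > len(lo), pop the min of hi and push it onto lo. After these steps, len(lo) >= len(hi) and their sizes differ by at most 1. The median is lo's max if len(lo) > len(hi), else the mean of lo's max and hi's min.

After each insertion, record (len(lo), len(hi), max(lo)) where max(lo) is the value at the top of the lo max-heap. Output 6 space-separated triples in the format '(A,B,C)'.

Step 1: insert 42 -> lo=[42] hi=[] -> (len(lo)=1, len(hi)=0, max(lo)=42)
Step 2: insert 18 -> lo=[18] hi=[42] -> (len(lo)=1, len(hi)=1, max(lo)=18)
Step 3: insert 3 -> lo=[3, 18] hi=[42] -> (len(lo)=2, len(hi)=1, max(lo)=18)
Step 4: insert 3 -> lo=[3, 3] hi=[18, 42] -> (len(lo)=2, len(hi)=2, max(lo)=3)
Step 5: insert 46 -> lo=[3, 3, 18] hi=[42, 46] -> (len(lo)=3, len(hi)=2, max(lo)=18)
Step 6: insert 1 -> lo=[1, 3, 3] hi=[18, 42, 46] -> (len(lo)=3, len(hi)=3, max(lo)=3)

Answer: (1,0,42) (1,1,18) (2,1,18) (2,2,3) (3,2,18) (3,3,3)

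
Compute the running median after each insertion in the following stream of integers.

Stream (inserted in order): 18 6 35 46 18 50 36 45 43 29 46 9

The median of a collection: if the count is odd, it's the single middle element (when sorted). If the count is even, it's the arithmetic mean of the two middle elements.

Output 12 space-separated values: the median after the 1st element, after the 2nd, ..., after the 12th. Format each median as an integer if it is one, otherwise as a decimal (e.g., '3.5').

Answer: 18 12 18 26.5 18 26.5 35 35.5 36 35.5 36 35.5

Derivation:
Step 1: insert 18 -> lo=[18] (size 1, max 18) hi=[] (size 0) -> median=18
Step 2: insert 6 -> lo=[6] (size 1, max 6) hi=[18] (size 1, min 18) -> median=12
Step 3: insert 35 -> lo=[6, 18] (size 2, max 18) hi=[35] (size 1, min 35) -> median=18
Step 4: insert 46 -> lo=[6, 18] (size 2, max 18) hi=[35, 46] (size 2, min 35) -> median=26.5
Step 5: insert 18 -> lo=[6, 18, 18] (size 3, max 18) hi=[35, 46] (size 2, min 35) -> median=18
Step 6: insert 50 -> lo=[6, 18, 18] (size 3, max 18) hi=[35, 46, 50] (size 3, min 35) -> median=26.5
Step 7: insert 36 -> lo=[6, 18, 18, 35] (size 4, max 35) hi=[36, 46, 50] (size 3, min 36) -> median=35
Step 8: insert 45 -> lo=[6, 18, 18, 35] (size 4, max 35) hi=[36, 45, 46, 50] (size 4, min 36) -> median=35.5
Step 9: insert 43 -> lo=[6, 18, 18, 35, 36] (size 5, max 36) hi=[43, 45, 46, 50] (size 4, min 43) -> median=36
Step 10: insert 29 -> lo=[6, 18, 18, 29, 35] (size 5, max 35) hi=[36, 43, 45, 46, 50] (size 5, min 36) -> median=35.5
Step 11: insert 46 -> lo=[6, 18, 18, 29, 35, 36] (size 6, max 36) hi=[43, 45, 46, 46, 50] (size 5, min 43) -> median=36
Step 12: insert 9 -> lo=[6, 9, 18, 18, 29, 35] (size 6, max 35) hi=[36, 43, 45, 46, 46, 50] (size 6, min 36) -> median=35.5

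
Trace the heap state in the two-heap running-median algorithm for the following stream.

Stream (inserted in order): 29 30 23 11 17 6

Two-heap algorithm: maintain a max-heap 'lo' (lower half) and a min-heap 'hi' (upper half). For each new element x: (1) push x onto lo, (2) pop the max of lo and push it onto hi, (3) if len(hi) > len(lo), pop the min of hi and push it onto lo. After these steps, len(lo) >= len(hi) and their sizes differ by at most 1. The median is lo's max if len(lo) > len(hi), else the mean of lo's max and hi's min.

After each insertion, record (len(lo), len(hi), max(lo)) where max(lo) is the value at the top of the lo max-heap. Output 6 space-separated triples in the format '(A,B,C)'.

Answer: (1,0,29) (1,1,29) (2,1,29) (2,2,23) (3,2,23) (3,3,17)

Derivation:
Step 1: insert 29 -> lo=[29] hi=[] -> (len(lo)=1, len(hi)=0, max(lo)=29)
Step 2: insert 30 -> lo=[29] hi=[30] -> (len(lo)=1, len(hi)=1, max(lo)=29)
Step 3: insert 23 -> lo=[23, 29] hi=[30] -> (len(lo)=2, len(hi)=1, max(lo)=29)
Step 4: insert 11 -> lo=[11, 23] hi=[29, 30] -> (len(lo)=2, len(hi)=2, max(lo)=23)
Step 5: insert 17 -> lo=[11, 17, 23] hi=[29, 30] -> (len(lo)=3, len(hi)=2, max(lo)=23)
Step 6: insert 6 -> lo=[6, 11, 17] hi=[23, 29, 30] -> (len(lo)=3, len(hi)=3, max(lo)=17)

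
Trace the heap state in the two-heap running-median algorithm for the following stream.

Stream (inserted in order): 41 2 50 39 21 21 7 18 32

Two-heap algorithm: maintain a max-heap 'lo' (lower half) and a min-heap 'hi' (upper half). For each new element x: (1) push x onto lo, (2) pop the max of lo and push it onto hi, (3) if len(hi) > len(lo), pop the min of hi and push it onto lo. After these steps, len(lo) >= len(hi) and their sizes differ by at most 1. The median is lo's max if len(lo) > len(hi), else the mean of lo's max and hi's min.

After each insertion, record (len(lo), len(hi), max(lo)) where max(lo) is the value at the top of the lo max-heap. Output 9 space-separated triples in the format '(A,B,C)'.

Answer: (1,0,41) (1,1,2) (2,1,41) (2,2,39) (3,2,39) (3,3,21) (4,3,21) (4,4,21) (5,4,21)

Derivation:
Step 1: insert 41 -> lo=[41] hi=[] -> (len(lo)=1, len(hi)=0, max(lo)=41)
Step 2: insert 2 -> lo=[2] hi=[41] -> (len(lo)=1, len(hi)=1, max(lo)=2)
Step 3: insert 50 -> lo=[2, 41] hi=[50] -> (len(lo)=2, len(hi)=1, max(lo)=41)
Step 4: insert 39 -> lo=[2, 39] hi=[41, 50] -> (len(lo)=2, len(hi)=2, max(lo)=39)
Step 5: insert 21 -> lo=[2, 21, 39] hi=[41, 50] -> (len(lo)=3, len(hi)=2, max(lo)=39)
Step 6: insert 21 -> lo=[2, 21, 21] hi=[39, 41, 50] -> (len(lo)=3, len(hi)=3, max(lo)=21)
Step 7: insert 7 -> lo=[2, 7, 21, 21] hi=[39, 41, 50] -> (len(lo)=4, len(hi)=3, max(lo)=21)
Step 8: insert 18 -> lo=[2, 7, 18, 21] hi=[21, 39, 41, 50] -> (len(lo)=4, len(hi)=4, max(lo)=21)
Step 9: insert 32 -> lo=[2, 7, 18, 21, 21] hi=[32, 39, 41, 50] -> (len(lo)=5, len(hi)=4, max(lo)=21)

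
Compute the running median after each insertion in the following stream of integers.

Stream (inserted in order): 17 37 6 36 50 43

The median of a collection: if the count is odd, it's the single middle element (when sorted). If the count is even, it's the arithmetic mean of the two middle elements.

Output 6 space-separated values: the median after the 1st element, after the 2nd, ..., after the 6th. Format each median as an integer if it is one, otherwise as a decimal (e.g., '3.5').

Step 1: insert 17 -> lo=[17] (size 1, max 17) hi=[] (size 0) -> median=17
Step 2: insert 37 -> lo=[17] (size 1, max 17) hi=[37] (size 1, min 37) -> median=27
Step 3: insert 6 -> lo=[6, 17] (size 2, max 17) hi=[37] (size 1, min 37) -> median=17
Step 4: insert 36 -> lo=[6, 17] (size 2, max 17) hi=[36, 37] (size 2, min 36) -> median=26.5
Step 5: insert 50 -> lo=[6, 17, 36] (size 3, max 36) hi=[37, 50] (size 2, min 37) -> median=36
Step 6: insert 43 -> lo=[6, 17, 36] (size 3, max 36) hi=[37, 43, 50] (size 3, min 37) -> median=36.5

Answer: 17 27 17 26.5 36 36.5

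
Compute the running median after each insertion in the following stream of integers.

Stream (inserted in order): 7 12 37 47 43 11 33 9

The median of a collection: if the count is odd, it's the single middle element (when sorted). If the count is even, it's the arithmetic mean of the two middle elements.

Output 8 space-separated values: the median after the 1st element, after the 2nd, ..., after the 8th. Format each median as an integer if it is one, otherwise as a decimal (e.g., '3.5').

Step 1: insert 7 -> lo=[7] (size 1, max 7) hi=[] (size 0) -> median=7
Step 2: insert 12 -> lo=[7] (size 1, max 7) hi=[12] (size 1, min 12) -> median=9.5
Step 3: insert 37 -> lo=[7, 12] (size 2, max 12) hi=[37] (size 1, min 37) -> median=12
Step 4: insert 47 -> lo=[7, 12] (size 2, max 12) hi=[37, 47] (size 2, min 37) -> median=24.5
Step 5: insert 43 -> lo=[7, 12, 37] (size 3, max 37) hi=[43, 47] (size 2, min 43) -> median=37
Step 6: insert 11 -> lo=[7, 11, 12] (size 3, max 12) hi=[37, 43, 47] (size 3, min 37) -> median=24.5
Step 7: insert 33 -> lo=[7, 11, 12, 33] (size 4, max 33) hi=[37, 43, 47] (size 3, min 37) -> median=33
Step 8: insert 9 -> lo=[7, 9, 11, 12] (size 4, max 12) hi=[33, 37, 43, 47] (size 4, min 33) -> median=22.5

Answer: 7 9.5 12 24.5 37 24.5 33 22.5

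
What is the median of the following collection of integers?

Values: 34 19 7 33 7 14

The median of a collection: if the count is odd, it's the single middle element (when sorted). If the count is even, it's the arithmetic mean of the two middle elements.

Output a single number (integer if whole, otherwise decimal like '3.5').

Answer: 16.5

Derivation:
Step 1: insert 34 -> lo=[34] (size 1, max 34) hi=[] (size 0) -> median=34
Step 2: insert 19 -> lo=[19] (size 1, max 19) hi=[34] (size 1, min 34) -> median=26.5
Step 3: insert 7 -> lo=[7, 19] (size 2, max 19) hi=[34] (size 1, min 34) -> median=19
Step 4: insert 33 -> lo=[7, 19] (size 2, max 19) hi=[33, 34] (size 2, min 33) -> median=26
Step 5: insert 7 -> lo=[7, 7, 19] (size 3, max 19) hi=[33, 34] (size 2, min 33) -> median=19
Step 6: insert 14 -> lo=[7, 7, 14] (size 3, max 14) hi=[19, 33, 34] (size 3, min 19) -> median=16.5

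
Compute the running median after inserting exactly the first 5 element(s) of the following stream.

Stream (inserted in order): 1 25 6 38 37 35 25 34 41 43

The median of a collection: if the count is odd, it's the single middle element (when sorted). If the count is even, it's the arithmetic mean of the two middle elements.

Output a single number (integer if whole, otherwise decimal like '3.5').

Step 1: insert 1 -> lo=[1] (size 1, max 1) hi=[] (size 0) -> median=1
Step 2: insert 25 -> lo=[1] (size 1, max 1) hi=[25] (size 1, min 25) -> median=13
Step 3: insert 6 -> lo=[1, 6] (size 2, max 6) hi=[25] (size 1, min 25) -> median=6
Step 4: insert 38 -> lo=[1, 6] (size 2, max 6) hi=[25, 38] (size 2, min 25) -> median=15.5
Step 5: insert 37 -> lo=[1, 6, 25] (size 3, max 25) hi=[37, 38] (size 2, min 37) -> median=25

Answer: 25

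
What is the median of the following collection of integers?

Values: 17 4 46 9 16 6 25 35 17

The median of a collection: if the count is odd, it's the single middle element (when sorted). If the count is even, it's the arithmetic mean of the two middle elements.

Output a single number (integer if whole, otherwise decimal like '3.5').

Answer: 17

Derivation:
Step 1: insert 17 -> lo=[17] (size 1, max 17) hi=[] (size 0) -> median=17
Step 2: insert 4 -> lo=[4] (size 1, max 4) hi=[17] (size 1, min 17) -> median=10.5
Step 3: insert 46 -> lo=[4, 17] (size 2, max 17) hi=[46] (size 1, min 46) -> median=17
Step 4: insert 9 -> lo=[4, 9] (size 2, max 9) hi=[17, 46] (size 2, min 17) -> median=13
Step 5: insert 16 -> lo=[4, 9, 16] (size 3, max 16) hi=[17, 46] (size 2, min 17) -> median=16
Step 6: insert 6 -> lo=[4, 6, 9] (size 3, max 9) hi=[16, 17, 46] (size 3, min 16) -> median=12.5
Step 7: insert 25 -> lo=[4, 6, 9, 16] (size 4, max 16) hi=[17, 25, 46] (size 3, min 17) -> median=16
Step 8: insert 35 -> lo=[4, 6, 9, 16] (size 4, max 16) hi=[17, 25, 35, 46] (size 4, min 17) -> median=16.5
Step 9: insert 17 -> lo=[4, 6, 9, 16, 17] (size 5, max 17) hi=[17, 25, 35, 46] (size 4, min 17) -> median=17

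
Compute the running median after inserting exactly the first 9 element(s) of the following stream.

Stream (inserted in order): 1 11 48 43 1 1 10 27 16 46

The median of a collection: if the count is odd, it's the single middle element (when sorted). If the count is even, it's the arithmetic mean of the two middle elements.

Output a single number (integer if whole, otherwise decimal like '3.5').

Step 1: insert 1 -> lo=[1] (size 1, max 1) hi=[] (size 0) -> median=1
Step 2: insert 11 -> lo=[1] (size 1, max 1) hi=[11] (size 1, min 11) -> median=6
Step 3: insert 48 -> lo=[1, 11] (size 2, max 11) hi=[48] (size 1, min 48) -> median=11
Step 4: insert 43 -> lo=[1, 11] (size 2, max 11) hi=[43, 48] (size 2, min 43) -> median=27
Step 5: insert 1 -> lo=[1, 1, 11] (size 3, max 11) hi=[43, 48] (size 2, min 43) -> median=11
Step 6: insert 1 -> lo=[1, 1, 1] (size 3, max 1) hi=[11, 43, 48] (size 3, min 11) -> median=6
Step 7: insert 10 -> lo=[1, 1, 1, 10] (size 4, max 10) hi=[11, 43, 48] (size 3, min 11) -> median=10
Step 8: insert 27 -> lo=[1, 1, 1, 10] (size 4, max 10) hi=[11, 27, 43, 48] (size 4, min 11) -> median=10.5
Step 9: insert 16 -> lo=[1, 1, 1, 10, 11] (size 5, max 11) hi=[16, 27, 43, 48] (size 4, min 16) -> median=11

Answer: 11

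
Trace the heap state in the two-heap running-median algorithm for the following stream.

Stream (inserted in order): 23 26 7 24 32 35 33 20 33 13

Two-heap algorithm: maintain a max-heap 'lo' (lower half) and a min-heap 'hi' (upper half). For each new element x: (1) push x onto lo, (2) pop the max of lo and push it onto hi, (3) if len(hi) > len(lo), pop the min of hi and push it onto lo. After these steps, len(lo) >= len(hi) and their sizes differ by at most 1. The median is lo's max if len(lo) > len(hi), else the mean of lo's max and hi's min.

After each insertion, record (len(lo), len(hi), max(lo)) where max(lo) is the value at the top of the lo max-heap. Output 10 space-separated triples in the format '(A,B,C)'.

Answer: (1,0,23) (1,1,23) (2,1,23) (2,2,23) (3,2,24) (3,3,24) (4,3,26) (4,4,24) (5,4,26) (5,5,24)

Derivation:
Step 1: insert 23 -> lo=[23] hi=[] -> (len(lo)=1, len(hi)=0, max(lo)=23)
Step 2: insert 26 -> lo=[23] hi=[26] -> (len(lo)=1, len(hi)=1, max(lo)=23)
Step 3: insert 7 -> lo=[7, 23] hi=[26] -> (len(lo)=2, len(hi)=1, max(lo)=23)
Step 4: insert 24 -> lo=[7, 23] hi=[24, 26] -> (len(lo)=2, len(hi)=2, max(lo)=23)
Step 5: insert 32 -> lo=[7, 23, 24] hi=[26, 32] -> (len(lo)=3, len(hi)=2, max(lo)=24)
Step 6: insert 35 -> lo=[7, 23, 24] hi=[26, 32, 35] -> (len(lo)=3, len(hi)=3, max(lo)=24)
Step 7: insert 33 -> lo=[7, 23, 24, 26] hi=[32, 33, 35] -> (len(lo)=4, len(hi)=3, max(lo)=26)
Step 8: insert 20 -> lo=[7, 20, 23, 24] hi=[26, 32, 33, 35] -> (len(lo)=4, len(hi)=4, max(lo)=24)
Step 9: insert 33 -> lo=[7, 20, 23, 24, 26] hi=[32, 33, 33, 35] -> (len(lo)=5, len(hi)=4, max(lo)=26)
Step 10: insert 13 -> lo=[7, 13, 20, 23, 24] hi=[26, 32, 33, 33, 35] -> (len(lo)=5, len(hi)=5, max(lo)=24)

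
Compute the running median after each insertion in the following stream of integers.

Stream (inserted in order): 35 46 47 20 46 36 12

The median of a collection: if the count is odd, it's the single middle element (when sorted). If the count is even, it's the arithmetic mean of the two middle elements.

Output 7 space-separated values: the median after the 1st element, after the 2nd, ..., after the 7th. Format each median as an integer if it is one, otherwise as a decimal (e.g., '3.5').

Step 1: insert 35 -> lo=[35] (size 1, max 35) hi=[] (size 0) -> median=35
Step 2: insert 46 -> lo=[35] (size 1, max 35) hi=[46] (size 1, min 46) -> median=40.5
Step 3: insert 47 -> lo=[35, 46] (size 2, max 46) hi=[47] (size 1, min 47) -> median=46
Step 4: insert 20 -> lo=[20, 35] (size 2, max 35) hi=[46, 47] (size 2, min 46) -> median=40.5
Step 5: insert 46 -> lo=[20, 35, 46] (size 3, max 46) hi=[46, 47] (size 2, min 46) -> median=46
Step 6: insert 36 -> lo=[20, 35, 36] (size 3, max 36) hi=[46, 46, 47] (size 3, min 46) -> median=41
Step 7: insert 12 -> lo=[12, 20, 35, 36] (size 4, max 36) hi=[46, 46, 47] (size 3, min 46) -> median=36

Answer: 35 40.5 46 40.5 46 41 36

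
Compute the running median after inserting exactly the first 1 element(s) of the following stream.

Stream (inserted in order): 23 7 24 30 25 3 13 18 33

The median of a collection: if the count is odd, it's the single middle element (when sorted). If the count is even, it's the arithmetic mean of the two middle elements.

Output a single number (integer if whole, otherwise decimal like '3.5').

Step 1: insert 23 -> lo=[23] (size 1, max 23) hi=[] (size 0) -> median=23

Answer: 23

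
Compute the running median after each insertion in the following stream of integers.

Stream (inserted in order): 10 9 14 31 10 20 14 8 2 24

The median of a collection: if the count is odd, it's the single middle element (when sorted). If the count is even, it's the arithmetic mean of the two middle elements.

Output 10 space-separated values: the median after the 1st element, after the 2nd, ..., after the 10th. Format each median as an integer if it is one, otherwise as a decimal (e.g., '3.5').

Answer: 10 9.5 10 12 10 12 14 12 10 12

Derivation:
Step 1: insert 10 -> lo=[10] (size 1, max 10) hi=[] (size 0) -> median=10
Step 2: insert 9 -> lo=[9] (size 1, max 9) hi=[10] (size 1, min 10) -> median=9.5
Step 3: insert 14 -> lo=[9, 10] (size 2, max 10) hi=[14] (size 1, min 14) -> median=10
Step 4: insert 31 -> lo=[9, 10] (size 2, max 10) hi=[14, 31] (size 2, min 14) -> median=12
Step 5: insert 10 -> lo=[9, 10, 10] (size 3, max 10) hi=[14, 31] (size 2, min 14) -> median=10
Step 6: insert 20 -> lo=[9, 10, 10] (size 3, max 10) hi=[14, 20, 31] (size 3, min 14) -> median=12
Step 7: insert 14 -> lo=[9, 10, 10, 14] (size 4, max 14) hi=[14, 20, 31] (size 3, min 14) -> median=14
Step 8: insert 8 -> lo=[8, 9, 10, 10] (size 4, max 10) hi=[14, 14, 20, 31] (size 4, min 14) -> median=12
Step 9: insert 2 -> lo=[2, 8, 9, 10, 10] (size 5, max 10) hi=[14, 14, 20, 31] (size 4, min 14) -> median=10
Step 10: insert 24 -> lo=[2, 8, 9, 10, 10] (size 5, max 10) hi=[14, 14, 20, 24, 31] (size 5, min 14) -> median=12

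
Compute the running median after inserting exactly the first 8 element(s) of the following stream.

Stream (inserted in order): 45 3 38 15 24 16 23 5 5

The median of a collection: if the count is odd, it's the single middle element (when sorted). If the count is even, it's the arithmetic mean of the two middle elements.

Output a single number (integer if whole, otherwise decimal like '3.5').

Step 1: insert 45 -> lo=[45] (size 1, max 45) hi=[] (size 0) -> median=45
Step 2: insert 3 -> lo=[3] (size 1, max 3) hi=[45] (size 1, min 45) -> median=24
Step 3: insert 38 -> lo=[3, 38] (size 2, max 38) hi=[45] (size 1, min 45) -> median=38
Step 4: insert 15 -> lo=[3, 15] (size 2, max 15) hi=[38, 45] (size 2, min 38) -> median=26.5
Step 5: insert 24 -> lo=[3, 15, 24] (size 3, max 24) hi=[38, 45] (size 2, min 38) -> median=24
Step 6: insert 16 -> lo=[3, 15, 16] (size 3, max 16) hi=[24, 38, 45] (size 3, min 24) -> median=20
Step 7: insert 23 -> lo=[3, 15, 16, 23] (size 4, max 23) hi=[24, 38, 45] (size 3, min 24) -> median=23
Step 8: insert 5 -> lo=[3, 5, 15, 16] (size 4, max 16) hi=[23, 24, 38, 45] (size 4, min 23) -> median=19.5

Answer: 19.5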